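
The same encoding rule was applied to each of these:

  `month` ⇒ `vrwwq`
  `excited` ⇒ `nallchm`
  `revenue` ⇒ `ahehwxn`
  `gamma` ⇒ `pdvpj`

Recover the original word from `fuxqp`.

wrong

Shifts by position in month: pos 0: m→v (+9), pos 1: o→r (+3), pos 2: n→w (+9), pos 3: t→w (+3) — repeating every 2. It's a Vigenère-style cipher with numeric key [9,3]: position i shifts by key[i mod 2].
Reversing it on fuxqp: f−9=w, u−3=r, x−9=o, q−3=n, p−9=g.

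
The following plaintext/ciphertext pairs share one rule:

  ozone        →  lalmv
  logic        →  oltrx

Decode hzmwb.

Each pair mirrors across the alphabet (o↔l, z↔a, o↔l): positions sum to 25. Each letter is replaced by its mirror in the alphabet: a↔z, b↔y, c↔x, and so on (the Atbash cipher).
Undoing it on hzmwb: h↔s, z↔a, m↔n, w↔d, b↔y.

sandy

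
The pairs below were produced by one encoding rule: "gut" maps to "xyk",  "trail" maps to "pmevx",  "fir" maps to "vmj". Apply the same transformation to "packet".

xioget

The output letters match the input read backwards, each shifted +4: gut reversed is tug. Read the word backwards and shift each letter +4.
On packet: reverse → tekcap; then shift: t+4=x, e+4=i, k+4=o, c+4=g, a+4=e, p+4=t.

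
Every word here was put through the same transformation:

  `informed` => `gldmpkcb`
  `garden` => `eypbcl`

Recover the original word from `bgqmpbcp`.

disorder

Compare letters: i→g is +24, n→l is +24, f→d is +24 — a constant shift. It's a constant shift of +24 (ROT24).
Undoing it on bgqmpbcp: b−24=d, g−24=i, q−24=s, m−24=o, p−24=r, b−24=d, c−24=e, p−24=r.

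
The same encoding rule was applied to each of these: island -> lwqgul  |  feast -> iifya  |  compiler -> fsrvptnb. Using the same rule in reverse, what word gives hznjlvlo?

In island: i→l is +3, s→w is +4, l→q is +5, a→g is +6 — the shift increases by 1 each position. The shift increases by 1 at each position, starting from +3: 3, 4, 5, ….
Decoding hznjlvlo: h−3=e, z−4=v, n−5=i, j−6=d, l−7=e, v−8=n, l−9=c, o−10=e.

evidence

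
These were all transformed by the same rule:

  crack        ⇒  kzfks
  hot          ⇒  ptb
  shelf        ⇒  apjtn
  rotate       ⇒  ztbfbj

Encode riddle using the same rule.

znlltj

The shift depends on letter class: consonant c→k is +8, but vowel a→f is +5. Vowels shift forward by 5 and consonants shift forward by 8.
Applying it to riddle: r(cons)+8=z, i(vowel)+5=n, d(cons)+8=l, d(cons)+8=l, l(cons)+8=t, e(vowel)+5=j.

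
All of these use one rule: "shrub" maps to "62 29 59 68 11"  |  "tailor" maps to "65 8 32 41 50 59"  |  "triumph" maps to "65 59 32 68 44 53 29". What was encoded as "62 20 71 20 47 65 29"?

s(#19)→62 and h(#8)→29: differences scale by 3, so n = 3·pos + 5. With a=1..z=26, the number is 3·pos + 5.
Decoding 62 20 71 20 47 65 29: 62→(62−5)÷3=19=s, 20→(20−5)÷3=5=e, 71→(71−5)÷3=22=v, 20→(20−5)÷3=5=e, 47→(47−5)÷3=14=n, 65→(65−5)÷3=20=t, 29→(29−5)÷3=8=h.

seventh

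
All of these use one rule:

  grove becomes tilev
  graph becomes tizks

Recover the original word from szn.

Each pair mirrors across the alphabet (g↔t, r↔i, o↔l): positions sum to 25. Each letter is replaced by its mirror in the alphabet: a↔z, b↔y, c↔x, and so on (the Atbash cipher).
Reversing it on szn: s↔h, z↔a, n↔m.

ham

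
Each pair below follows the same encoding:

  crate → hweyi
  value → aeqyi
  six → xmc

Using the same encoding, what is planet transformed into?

The shift depends on letter class: consonant c→h is +5, but vowel a→e is +4. The rule splits by letter class: vowels +4, consonants +5.
On planet: p(cons)+5=u, l(cons)+5=q, a(vowel)+4=e, n(cons)+5=s, e(vowel)+4=i, t(cons)+5=y.

uqesiy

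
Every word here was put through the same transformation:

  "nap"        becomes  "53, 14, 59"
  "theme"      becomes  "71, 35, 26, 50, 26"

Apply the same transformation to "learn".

n(#14)→53 and a(#1)→14: differences scale by 3, so n = 3·pos + 11. With a=1..z=26, the number is 3·pos + 11.
For learn: l=12→47, e=5→26, a=1→14, r=18→65, n=14→53.

47, 26, 14, 65, 53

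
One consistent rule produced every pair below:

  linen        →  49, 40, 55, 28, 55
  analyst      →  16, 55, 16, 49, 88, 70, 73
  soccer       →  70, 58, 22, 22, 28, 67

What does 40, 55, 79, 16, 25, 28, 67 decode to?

l(#12)→49 and i(#9)→40: differences scale by 3, so n = 3·pos + 13. With a=1..z=26, the number is 3·pos + 13.
Decoding 40, 55, 79, 16, 25, 28, 67: 40→(40−13)÷3=9=i, 55→(55−13)÷3=14=n, 79→(79−13)÷3=22=v, 16→(16−13)÷3=1=a, 25→(25−13)÷3=4=d, 28→(28−13)÷3=5=e, 67→(67−13)÷3=18=r.

invader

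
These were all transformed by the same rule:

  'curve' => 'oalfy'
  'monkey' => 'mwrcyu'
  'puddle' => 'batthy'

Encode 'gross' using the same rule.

ilwqq

Each letter's alphabet position (a=0..z=25) is mapped through 5·x+4 mod 26 — an affine cipher.
Applying it to gross: g(6)→5·6+4≡8=i; r(17)→5·17+4≡11=l; o(14)→5·14+4≡22=w; s(18)→5·18+4≡16=q; s(18)→5·18+4≡16=q (all mod 26).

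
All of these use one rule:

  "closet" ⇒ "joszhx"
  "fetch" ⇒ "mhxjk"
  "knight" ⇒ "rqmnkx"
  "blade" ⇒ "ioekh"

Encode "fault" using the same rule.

Shifts by position in closet: pos 0: c→j (+7), pos 1: l→o (+3), pos 2: o→s (+4), pos 3: s→z (+7), pos 4: e→h (+3), pos 5: t→x (+4) — repeating every 3. The shifts repeat in a cycle of length 3: positions 0,1,… shift by +7, +3, +4, then the pattern repeats.
On fault: f+7=m, a+3=d, u+4=y, l+7=s, t+3=w.

mdysw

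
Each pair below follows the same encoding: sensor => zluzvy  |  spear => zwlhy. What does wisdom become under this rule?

Each letter is shifted forward by 7 in the alphabet (a Caesar shift of +7).
On wisdom: w+7=d, i+7=p, s+7=z, d+7=k, o+7=v, m+7=t.

dpzkvt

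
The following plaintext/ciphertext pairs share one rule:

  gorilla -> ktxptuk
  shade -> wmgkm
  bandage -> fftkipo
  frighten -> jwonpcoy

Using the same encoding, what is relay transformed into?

vjrhg

Each letter shifts forward by (position + 4), i.e. 4, 5, 6, … — the shift grows by one for each successive letter.
Applying it to relay: r+4=v, e+5=j, l+6=r, a+7=h, y+8=g.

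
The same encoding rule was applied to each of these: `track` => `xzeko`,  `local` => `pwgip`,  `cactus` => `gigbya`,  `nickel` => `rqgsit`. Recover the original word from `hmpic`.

delay

Shifts by position in track: pos 0: t→x (+4), pos 1: r→z (+8), pos 2: a→e (+4), pos 3: c→k (+8) — repeating every 2. It's a Vigenère-style cipher with numeric key [4,8]: position i shifts by key[i mod 2].
Decoding hmpic: h−4=d, m−8=e, p−4=l, i−8=a, c−4=y.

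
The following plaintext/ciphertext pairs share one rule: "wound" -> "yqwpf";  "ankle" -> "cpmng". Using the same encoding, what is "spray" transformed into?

Each letter is shifted forward by 2 in the alphabet (a Caesar shift of +2).
Applying it to spray: s+2=u, p+2=r, r+2=t, a+2=c, y+2=a.

urtca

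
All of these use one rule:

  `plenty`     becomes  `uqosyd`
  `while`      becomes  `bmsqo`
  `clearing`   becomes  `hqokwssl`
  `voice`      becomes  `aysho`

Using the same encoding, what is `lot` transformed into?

Two shifts are in play — +10 for a/e/i/o/u, +5 for every other letter.
For lot: l(cons)+5=q, o(vowel)+10=y, t(cons)+5=y.

qyy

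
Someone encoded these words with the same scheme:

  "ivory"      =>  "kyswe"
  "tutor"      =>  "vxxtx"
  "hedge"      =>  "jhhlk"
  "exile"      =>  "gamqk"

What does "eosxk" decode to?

In ivory: i→k is +2, v→y is +3, o→s is +4, r→w is +5 — the shift increases by 1 each position. The shift increases by 1 at each position, starting from +2: 2, 3, 4, ….
Reversing it on eosxk: e−2=c, o−3=l, s−4=o, x−5=s, k−6=e.

close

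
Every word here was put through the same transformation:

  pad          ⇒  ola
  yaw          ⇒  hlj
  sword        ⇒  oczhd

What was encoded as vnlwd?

slack

The output letters match the input read backwards, each shifted +11: pad reversed is dap. Two steps: reverse the string, then apply a Caesar shift of +11.
Undoing it on vnlwd: shift back: v−11=k, n−11=c, l−11=a, w−11=l, d−11=s → kcals; then reverse → slack.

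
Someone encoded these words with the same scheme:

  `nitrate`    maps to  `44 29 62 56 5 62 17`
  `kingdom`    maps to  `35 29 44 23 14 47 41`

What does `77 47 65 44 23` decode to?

The formula is n = 3×(alphabet index, a=1) + 2.
Reversing it on 77 47 65 44 23: 77→(77−2)÷3=25=y, 47→(47−2)÷3=15=o, 65→(65−2)÷3=21=u, 44→(44−2)÷3=14=n, 23→(23−2)÷3=7=g.

young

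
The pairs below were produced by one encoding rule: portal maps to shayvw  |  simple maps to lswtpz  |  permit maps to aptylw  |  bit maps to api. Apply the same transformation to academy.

ftlkhjh

The word is reversed, then every letter is shifted forward by 7.
For academy: reverse → ymedaca; then shift: y+7=f, m+7=t, e+7=l, d+7=k, a+7=h, c+7=j, a+7=h.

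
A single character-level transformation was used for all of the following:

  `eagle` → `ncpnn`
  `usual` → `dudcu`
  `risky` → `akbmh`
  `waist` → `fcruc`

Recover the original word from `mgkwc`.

debut

Shifts by position in eagle: pos 0: e→n (+9), pos 1: a→c (+2), pos 2: g→p (+9), pos 3: l→n (+2) — repeating every 2. The shifts repeat in a cycle of length 2: positions 0,1,… shift by +9, +2, then the pattern repeats.
Undoing it on mgkwc: m−9=d, g−2=e, k−9=b, w−2=u, c−9=t.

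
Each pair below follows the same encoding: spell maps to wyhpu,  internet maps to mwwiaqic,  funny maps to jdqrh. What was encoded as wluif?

screw

Shifts by position in spell: pos 0: s→w (+4), pos 1: p→y (+9), pos 2: e→h (+3), pos 3: l→p (+4), pos 4: l→u (+9) — repeating every 3. The shifts repeat in a cycle of length 3: positions 0,1,… shift by +4, +9, +3, then the pattern repeats.
Decoding wluif: w−4=s, l−9=c, u−3=r, i−4=e, f−9=w.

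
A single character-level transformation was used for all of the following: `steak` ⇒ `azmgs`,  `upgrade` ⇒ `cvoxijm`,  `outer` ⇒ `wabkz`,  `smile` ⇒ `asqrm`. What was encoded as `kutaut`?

A repeating key of period 2 is used — shifts +8, +6 over and over.
Reversing it on kutaut: k−8=c, u−6=o, t−8=l, a−6=u, u−8=m, t−6=n.

column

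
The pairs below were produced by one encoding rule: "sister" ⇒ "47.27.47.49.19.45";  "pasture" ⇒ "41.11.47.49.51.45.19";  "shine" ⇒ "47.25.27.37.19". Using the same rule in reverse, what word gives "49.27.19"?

tie

s(#19)→47 and i(#9)→27: differences scale by 2, so n = 2·pos + 9. The formula is n = 2×(alphabet index, a=1) + 9.
Decoding 49.27.19: 49→(49−9)÷2=20=t, 27→(27−9)÷2=9=i, 19→(19−9)÷2=5=e.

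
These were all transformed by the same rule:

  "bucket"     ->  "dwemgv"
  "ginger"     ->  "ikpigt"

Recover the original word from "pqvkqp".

notion

Compare letters: b→d is +2, u→w is +2, c→e is +2 — a constant shift. Each letter is shifted forward by 2 in the alphabet (a Caesar shift of +2).
Undoing it on pqvkqp: p−2=n, q−2=o, v−2=t, k−2=i, q−2=o, p−2=n.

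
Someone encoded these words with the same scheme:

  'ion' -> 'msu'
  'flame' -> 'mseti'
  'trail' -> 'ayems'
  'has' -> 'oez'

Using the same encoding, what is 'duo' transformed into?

kys

The shift depends on letter class: consonant n→u is +7, but vowel i→m is +4. Vowels shift forward by 4 and consonants shift forward by 7.
Applying it to duo: d(cons)+7=k, u(vowel)+4=y, o(vowel)+4=s.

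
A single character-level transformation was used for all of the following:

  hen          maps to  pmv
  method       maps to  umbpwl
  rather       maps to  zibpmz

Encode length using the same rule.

Compare letters: h→p is +8, e→m is +8, n→v is +8 — a constant shift. It's a constant shift of +8 (ROT8).
On length: l+8=t, e+8=m, n+8=v, g+8=o, t+8=b, h+8=p.

tmvobp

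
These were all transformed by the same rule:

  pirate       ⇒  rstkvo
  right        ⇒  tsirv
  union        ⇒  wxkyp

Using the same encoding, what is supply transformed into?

uerzni

A repeating key of period 2 is used — shifts +2, +10 over and over.
For supply: s+2=u, u+10=e, p+2=r, p+10=z, l+2=n, y+10=i.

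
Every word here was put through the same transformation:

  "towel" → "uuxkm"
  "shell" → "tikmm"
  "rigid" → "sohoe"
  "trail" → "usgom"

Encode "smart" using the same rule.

The shift depends on letter class: consonant t→u is +1, but vowel o→u is +6. The rule splits by letter class: vowels +6, consonants +1.
On smart: s(cons)+1=t, m(cons)+1=n, a(vowel)+6=g, r(cons)+1=s, t(cons)+1=u.

tngsu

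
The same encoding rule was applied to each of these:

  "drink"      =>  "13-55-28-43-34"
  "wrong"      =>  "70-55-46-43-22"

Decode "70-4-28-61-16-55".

waiter

d(#4)→13 and r(#18)→55: differences scale by 3, so n = 3·pos + 1. Each letter becomes 3×(its alphabet position, a=1..z=26) + 1.
Undoing it on 70-4-28-61-16-55: 70→(70−1)÷3=23=w, 4→(4−1)÷3=1=a, 28→(28−1)÷3=9=i, 61→(61−1)÷3=20=t, 16→(16−1)÷3=5=e, 55→(55−1)÷3=18=r.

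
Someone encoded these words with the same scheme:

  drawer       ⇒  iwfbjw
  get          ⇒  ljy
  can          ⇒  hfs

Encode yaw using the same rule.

Compare letters: d→i is +5, r→w is +5, a→f is +5 — a constant shift. Every letter moves 5 places later in the alphabet, wrapping around z→a.
For yaw: y+5=d, a+5=f, w+5=b.

dfb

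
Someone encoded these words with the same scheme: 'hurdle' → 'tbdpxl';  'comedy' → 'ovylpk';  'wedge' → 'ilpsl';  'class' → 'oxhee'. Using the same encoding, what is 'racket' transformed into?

The rule splits by letter class: vowels +7, consonants +12.
Applying it to racket: r(cons)+12=d, a(vowel)+7=h, c(cons)+12=o, k(cons)+12=w, e(vowel)+7=l, t(cons)+12=f.

dhowlf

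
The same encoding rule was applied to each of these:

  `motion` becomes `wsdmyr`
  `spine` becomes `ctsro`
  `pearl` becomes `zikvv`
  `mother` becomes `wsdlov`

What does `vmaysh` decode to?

liquid

Shifts by position in motion: pos 0: m→w (+10), pos 1: o→s (+4), pos 2: t→d (+10), pos 3: i→m (+4) — repeating every 2. The shifts repeat in a cycle of length 2: positions 0,1,… shift by +10, +4, then the pattern repeats.
Decoding vmaysh: v−10=l, m−4=i, a−10=q, y−4=u, s−10=i, h−4=d.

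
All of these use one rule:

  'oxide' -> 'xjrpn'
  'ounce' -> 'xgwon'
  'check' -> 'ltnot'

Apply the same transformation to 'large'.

Shifts by position in oxide: pos 0: o→x (+9), pos 1: x→j (+12), pos 2: i→r (+9), pos 3: d→p (+12) — repeating every 2. The shifts repeat in a cycle of length 2: positions 0,1,… shift by +9, +12, then the pattern repeats.
Applying it to large: l+9=u, a+12=m, r+9=a, g+12=s, e+9=n.

umasn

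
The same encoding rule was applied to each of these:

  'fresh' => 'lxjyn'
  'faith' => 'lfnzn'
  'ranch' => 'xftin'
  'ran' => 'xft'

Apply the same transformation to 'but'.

hzz

The shift depends on letter class: consonant f→l is +6, but vowel e→j is +5. The rule splits by letter class: vowels +5, consonants +6.
On but: b(cons)+6=h, u(vowel)+5=z, t(cons)+6=z.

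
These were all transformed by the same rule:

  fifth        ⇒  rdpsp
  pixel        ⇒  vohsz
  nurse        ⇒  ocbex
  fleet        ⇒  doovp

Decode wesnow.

medium

The output letters match the input read backwards, each shifted +10: fifth reversed is htfif. Two steps: reverse the string, then apply a Caesar shift of +10.
Reversing it on wesnow: shift back: w−10=m, e−10=u, s−10=i, n−10=d, o−10=e, w−10=m → muidem; then reverse → medium.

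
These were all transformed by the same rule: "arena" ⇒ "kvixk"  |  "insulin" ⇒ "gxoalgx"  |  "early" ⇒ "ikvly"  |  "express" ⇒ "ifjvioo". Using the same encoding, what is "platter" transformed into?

jlkhhiv

a(0)→k(10) and r(17)→v(21) fit y≡19x+10 (mod 26); the inverse of 19 mod 26 is 11. This is an affine cipher: with a=0,…,z=25, each position x becomes (19x+10) mod 26.
For platter: p(15)→19·15+10≡9=j; l(11)→19·11+10≡11=l; a(0)→19·0+10≡10=k; t(19)→19·19+10≡7=h; t(19)→19·19+10≡7=h; e(4)→19·4+10≡8=i; r(17)→19·17+10≡21=v (all mod 26).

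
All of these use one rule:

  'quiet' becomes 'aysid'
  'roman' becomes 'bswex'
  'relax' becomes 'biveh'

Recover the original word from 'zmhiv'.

A repeating key of period 2 is used — shifts +10, +4 over and over.
Undoing it on zmhiv: z−10=p, m−4=i, h−10=x, i−4=e, v−10=l.

pixel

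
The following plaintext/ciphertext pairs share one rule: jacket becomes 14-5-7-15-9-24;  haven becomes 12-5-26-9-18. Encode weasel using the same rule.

27-9-5-23-9-16

j is letter #10 and maps to 14: an offset of 4. The number is (letter's place in the alphabet, a=1) + 4.
Applying it to weasel: w=23→27, e=5→9, a=1→5, s=19→23, e=5→9, l=12→16.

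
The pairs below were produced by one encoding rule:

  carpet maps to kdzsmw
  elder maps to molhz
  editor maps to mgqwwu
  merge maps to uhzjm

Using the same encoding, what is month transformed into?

urvwp

Shifts by position in carpet: pos 0: c→k (+8), pos 1: a→d (+3), pos 2: r→z (+8), pos 3: p→s (+3) — repeating every 2. It's a Vigenère-style cipher with numeric key [8,3]: position i shifts by key[i mod 2].
Applying it to month: m+8=u, o+3=r, n+8=v, t+3=w, h+8=p.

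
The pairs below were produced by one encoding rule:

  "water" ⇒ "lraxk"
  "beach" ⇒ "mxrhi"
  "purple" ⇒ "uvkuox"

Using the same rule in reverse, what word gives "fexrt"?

Treating letters as 0–25, the rule is x ↦ 21x + 17 (mod 26).
Undoing it on fexrt: f(5)→5·(5−17)≡18=s; e(4)→5·(4−17)≡13=n; x(23)→5·(23−17)≡4=e; r(17)→5·(17−17)≡0=a; t(19)→5·(19−17)≡10=k (all mod 26).

sneak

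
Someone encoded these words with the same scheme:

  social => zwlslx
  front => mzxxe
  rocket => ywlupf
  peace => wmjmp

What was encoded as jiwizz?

In social: s→z is +7, o→w is +8, c→l is +9, i→s is +10 — the shift increases by 1 each position. The shift increases by 1 at each position, starting from +7: 7, 8, 9, ….
Decoding jiwizz: j−7=c, i−8=a, w−9=n, i−10=y, z−11=o, z−12=n.

canyon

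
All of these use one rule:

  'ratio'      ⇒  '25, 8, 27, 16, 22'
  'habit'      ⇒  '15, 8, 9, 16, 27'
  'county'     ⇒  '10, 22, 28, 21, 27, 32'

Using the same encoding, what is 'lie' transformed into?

19, 16, 12

Each letter is replaced by its alphabet position (a=1..z=26) + 7.
On lie: l=12→19, i=9→16, e=5→12.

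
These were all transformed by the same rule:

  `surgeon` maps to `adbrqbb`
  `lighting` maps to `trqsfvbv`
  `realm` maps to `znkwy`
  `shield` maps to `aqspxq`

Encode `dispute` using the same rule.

lrcaggs

The shift increases by 1 at each position, starting from +8: 8, 9, 10, ….
For dispute: d+8=l, i+9=r, s+10=c, p+11=a, u+12=g, t+13=g, e+14=s.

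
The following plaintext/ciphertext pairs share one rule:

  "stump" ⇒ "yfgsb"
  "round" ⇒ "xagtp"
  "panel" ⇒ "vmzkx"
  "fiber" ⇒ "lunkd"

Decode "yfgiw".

Shifts by position in stump: pos 0: s→y (+6), pos 1: t→f (+12), pos 2: u→g (+12), pos 3: m→s (+6), pos 4: p→b (+12) — repeating every 3. A repeating key of period 3 is used — shifts +6, +12, +12 over and over.
Reversing it on yfgiw: y−6=s, f−12=t, g−12=u, i−6=c, w−12=k.

stuck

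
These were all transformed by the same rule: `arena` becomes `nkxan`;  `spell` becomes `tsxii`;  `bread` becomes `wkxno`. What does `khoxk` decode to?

a(0)→n(13) and r(17)→k(10) fit y≡9x+13 (mod 26); the inverse of 9 mod 26 is 3. Treating letters as 0–25, the rule is x ↦ 9x + 13 (mod 26).
Undoing it on khoxk: k(10)→3·(10−13)≡17=r; h(7)→3·(7−13)≡8=i; o(14)→3·(14−13)≡3=d; x(23)→3·(23−13)≡4=e; k(10)→3·(10−13)≡17=r (all mod 26).

rider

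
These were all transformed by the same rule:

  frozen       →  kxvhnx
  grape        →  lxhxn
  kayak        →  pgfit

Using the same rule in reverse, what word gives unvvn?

phone

In frozen: f→k is +5, r→x is +6, o→v is +7, z→h is +8 — the shift increases by 1 each position. The shift increases by 1 at each position, starting from +5: 5, 6, 7, ….
Undoing it on unvvn: u−5=p, n−6=h, v−7=o, v−8=n, n−9=e.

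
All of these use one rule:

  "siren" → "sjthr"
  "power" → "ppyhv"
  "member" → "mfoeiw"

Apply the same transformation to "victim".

Each letter shifts forward by its position index (0, 1, 2, …) — the shift grows by one for each successive letter.
Applying it to victim: v+0=v, i+1=j, c+2=e, t+3=w, i+4=m, m+5=r.

vjewmr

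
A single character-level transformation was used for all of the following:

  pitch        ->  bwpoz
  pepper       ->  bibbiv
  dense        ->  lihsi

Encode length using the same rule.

p(15)→b(1) and i(8)→w(22) fit y≡23x+20 (mod 26); the inverse of 23 mod 26 is 17. Each letter's alphabet position (a=0..z=25) is mapped through 23·x+20 mod 26 — an affine cipher.
For length: l(11)→23·11+20≡13=n; e(4)→23·4+20≡8=i; n(13)→23·13+20≡7=h; g(6)→23·6+20≡2=c; t(19)→23·19+20≡15=p; h(7)→23·7+20≡25=z (all mod 26).

nihcpz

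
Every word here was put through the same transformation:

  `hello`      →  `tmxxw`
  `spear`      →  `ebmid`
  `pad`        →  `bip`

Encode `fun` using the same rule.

rcz

Two shifts are in play — +8 for a/e/i/o/u, +12 for every other letter.
Applying it to fun: f(cons)+12=r, u(vowel)+8=c, n(cons)+12=z.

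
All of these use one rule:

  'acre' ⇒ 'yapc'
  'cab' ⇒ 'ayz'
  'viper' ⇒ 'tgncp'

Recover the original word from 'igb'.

Compare letters: a→y is +24, c→a is +24, r→p is +24 — a constant shift. This is a Caesar cipher with shift 24.
Reversing it on igb: i−24=k, g−24=i, b−24=d.

kid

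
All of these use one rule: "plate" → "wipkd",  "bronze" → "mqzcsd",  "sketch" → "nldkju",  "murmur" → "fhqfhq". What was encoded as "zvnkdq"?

p(15)→w(22) and l(11)→i(8) fit y≡23x+15 (mod 26); the inverse of 23 mod 26 is 17. This is an affine cipher: with a=0,…,z=25, each position x becomes (23x+15) mod 26.
Reversing it on zvnkdq: z(25)→17·(25−15)≡14=o; v(21)→17·(21−15)≡24=y; n(13)→17·(13−15)≡18=s; k(10)→17·(10−15)≡19=t; d(3)→17·(3−15)≡4=e; q(16)→17·(16−15)≡17=r (all mod 26).

oyster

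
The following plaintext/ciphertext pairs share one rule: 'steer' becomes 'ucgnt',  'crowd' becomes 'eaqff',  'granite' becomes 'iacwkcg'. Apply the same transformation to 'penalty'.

A repeating key of period 2 is used — shifts +2, +9 over and over.
On penalty: p+2=r, e+9=n, n+2=p, a+9=j, l+2=n, t+9=c, y+2=a.

rnpjnca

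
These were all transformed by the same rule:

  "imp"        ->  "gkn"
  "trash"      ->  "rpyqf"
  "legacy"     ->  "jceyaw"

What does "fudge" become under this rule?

dsbec

Every letter moves 24 places later in the alphabet, wrapping around z→a.
For fudge: f+24=d, u+24=s, d+24=b, g+24=e, e+24=c.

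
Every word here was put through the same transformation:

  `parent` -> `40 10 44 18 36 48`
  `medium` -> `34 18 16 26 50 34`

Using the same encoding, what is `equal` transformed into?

p(#16)→40 and a(#1)→10: differences scale by 2, so n = 2·pos + 8. The formula is n = 2×(alphabet index, a=1) + 8.
For equal: e=5→18, q=17→42, u=21→50, a=1→10, l=12→32.

18 42 50 10 32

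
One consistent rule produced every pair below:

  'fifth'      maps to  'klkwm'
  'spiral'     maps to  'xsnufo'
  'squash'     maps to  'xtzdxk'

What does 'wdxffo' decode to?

rascal

Shifts by position in fifth: pos 0: f→k (+5), pos 1: i→l (+3), pos 2: f→k (+5), pos 3: t→w (+3) — repeating every 2. A repeating key of period 2 is used — shifts +5, +3 over and over.
Decoding wdxffo: w−5=r, d−3=a, x−5=s, f−3=c, f−5=a, o−3=l.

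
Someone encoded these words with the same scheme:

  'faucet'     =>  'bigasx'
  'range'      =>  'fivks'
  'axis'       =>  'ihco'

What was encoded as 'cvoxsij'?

Treating letters as 0–25, the rule is x ↦ 9x + 8 (mod 26).
Reversing it on cvoxsij: c(2)→3·(2−8)≡8=i; v(21)→3·(21−8)≡13=n; o(14)→3·(14−8)≡18=s; x(23)→3·(23−8)≡19=t; s(18)→3·(18−8)≡4=e; i(8)→3·(8−8)≡0=a; j(9)→3·(9−8)≡3=d (all mod 26).

instead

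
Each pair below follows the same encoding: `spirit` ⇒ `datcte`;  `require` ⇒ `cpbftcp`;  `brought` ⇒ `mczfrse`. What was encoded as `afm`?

pub

Compare letters: s→d is +11, p→a is +11, i→t is +11 — a constant shift. This is a Caesar cipher with shift 11.
Decoding afm: a−11=p, f−11=u, m−11=b.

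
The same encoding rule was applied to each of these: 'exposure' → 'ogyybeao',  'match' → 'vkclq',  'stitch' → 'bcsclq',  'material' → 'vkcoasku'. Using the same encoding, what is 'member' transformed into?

vovkoa

Two shifts are in play — +10 for a/e/i/o/u, +9 for every other letter.
On member: m(cons)+9=v, e(vowel)+10=o, m(cons)+9=v, b(cons)+9=k, e(vowel)+10=o, r(cons)+9=a.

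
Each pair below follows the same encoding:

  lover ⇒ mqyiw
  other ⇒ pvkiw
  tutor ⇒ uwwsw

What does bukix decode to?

ashes

In lover: l→m is +1, o→q is +2, v→y is +3, e→i is +4 — the shift increases by 1 each position. Each letter shifts forward by (position + 1), i.e. 1, 2, 3, … — the shift grows by one for each successive letter.
Undoing it on bukix: b−1=a, u−2=s, k−3=h, i−4=e, x−5=s.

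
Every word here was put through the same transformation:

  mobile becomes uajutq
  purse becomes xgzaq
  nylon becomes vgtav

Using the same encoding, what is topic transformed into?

baxuk

The shift depends on letter class: consonant m→u is +8, but vowel o→a is +12. Vowels shift forward by 12 and consonants shift forward by 8.
On topic: t(cons)+8=b, o(vowel)+12=a, p(cons)+8=x, i(vowel)+12=u, c(cons)+8=k.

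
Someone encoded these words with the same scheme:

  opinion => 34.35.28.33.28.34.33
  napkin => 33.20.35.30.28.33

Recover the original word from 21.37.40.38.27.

Each letter is replaced by its alphabet position (a=1..z=26) + 19.
Decoding 21.37.40.38.27: 21→(21−19)÷1=2=b, 37→(37−19)÷1=18=r, 40→(40−19)÷1=21=u, 38→(38−19)÷1=19=s, 27→(27−19)÷1=8=h.

brush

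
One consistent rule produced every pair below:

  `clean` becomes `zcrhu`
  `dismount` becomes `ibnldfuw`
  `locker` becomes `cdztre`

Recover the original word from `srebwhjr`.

heritage

c(2)→z(25) and l(11)→c(2) fit y≡9x+7 (mod 26); the inverse of 9 mod 26 is 3. Treating letters as 0–25, the rule is x ↦ 9x + 7 (mod 26).
Undoing it on srebwhjr: s(18)→3·(18−7)≡7=h; r(17)→3·(17−7)≡4=e; e(4)→3·(4−7)≡17=r; b(1)→3·(1−7)≡8=i; w(22)→3·(22−7)≡19=t; h(7)→3·(7−7)≡0=a; j(9)→3·(9−7)≡6=g; r(17)→3·(17−7)≡4=e (all mod 26).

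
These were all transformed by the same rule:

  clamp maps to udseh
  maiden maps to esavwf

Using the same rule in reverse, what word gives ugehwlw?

Compare letters: c→u is +18, l→d is +18, a→s is +18 — a constant shift. Every letter moves 18 places later in the alphabet, wrapping around z→a.
Undoing it on ugehwlw: u−18=c, g−18=o, e−18=m, h−18=p, w−18=e, l−18=t, w−18=e.

compete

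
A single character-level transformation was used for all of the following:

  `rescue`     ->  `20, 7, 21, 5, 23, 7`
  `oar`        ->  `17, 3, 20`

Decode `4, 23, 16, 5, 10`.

bunch

r is letter #18 and maps to 20: an offset of 2. The number is (letter's place in the alphabet, a=1) + 2.
Undoing it on 4, 23, 16, 5, 10: 4→(4−2)÷1=2=b, 23→(23−2)÷1=21=u, 16→(16−2)÷1=14=n, 5→(5−2)÷1=3=c, 10→(10−2)÷1=8=h.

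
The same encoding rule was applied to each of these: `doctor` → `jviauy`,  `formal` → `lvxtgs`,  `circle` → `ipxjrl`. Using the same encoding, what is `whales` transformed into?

cogskz

The shifts repeat in a cycle of length 2: positions 0,1,… shift by +6, +7, then the pattern repeats.
On whales: w+6=c, h+7=o, a+6=g, l+7=s, e+6=k, s+7=z.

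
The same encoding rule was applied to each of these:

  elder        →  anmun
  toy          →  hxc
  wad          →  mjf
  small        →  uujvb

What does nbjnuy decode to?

The output letters match the input read backwards, each shifted +9: elder reversed is redle. Read the word backwards and shift each letter +9.
Decoding nbjnuy: shift back: n−9=e, b−9=s, j−9=a, n−9=e, u−9=l, y−9=p → esaelp; then reverse → please.

please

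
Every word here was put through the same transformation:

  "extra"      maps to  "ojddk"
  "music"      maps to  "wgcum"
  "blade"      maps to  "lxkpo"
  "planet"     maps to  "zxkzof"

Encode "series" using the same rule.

cqbuoe

Shifts by position in extra: pos 0: e→o (+10), pos 1: x→j (+12), pos 2: t→d (+10), pos 3: r→d (+12) — repeating every 2. A repeating key of period 2 is used — shifts +10, +12 over and over.
Applying it to series: s+10=c, e+12=q, r+10=b, i+12=u, e+10=o, s+12=e.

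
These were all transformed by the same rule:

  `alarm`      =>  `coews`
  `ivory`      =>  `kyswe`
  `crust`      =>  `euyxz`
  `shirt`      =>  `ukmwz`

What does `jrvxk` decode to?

Letter i (0-indexed) is shifted by i+2, so successive shifts are 2, 3, 4, ….
Decoding jrvxk: j−2=h, r−3=o, v−4=r, x−5=s, k−6=e.

horse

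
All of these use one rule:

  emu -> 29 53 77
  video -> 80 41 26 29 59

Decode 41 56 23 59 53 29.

income

Each letter becomes 3×(its alphabet position, a=1..z=26) + 14.
Undoing it on 41 56 23 59 53 29: 41→(41−14)÷3=9=i, 56→(56−14)÷3=14=n, 23→(23−14)÷3=3=c, 59→(59−14)÷3=15=o, 53→(53−14)÷3=13=m, 29→(29−14)÷3=5=e.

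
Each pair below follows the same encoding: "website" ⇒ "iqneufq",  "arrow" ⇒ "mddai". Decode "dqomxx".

Compare letters: w→i is +12, e→q is +12, b→n is +12 — a constant shift. Every letter moves 12 places later in the alphabet, wrapping around z→a.
Undoing it on dqomxx: d−12=r, q−12=e, o−12=c, m−12=a, x−12=l, x−12=l.

recall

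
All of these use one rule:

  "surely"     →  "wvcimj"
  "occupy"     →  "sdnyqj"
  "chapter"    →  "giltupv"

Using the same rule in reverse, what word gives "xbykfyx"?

tangent

Shifts by position in surely: pos 0: s→w (+4), pos 1: u→v (+1), pos 2: r→c (+11), pos 3: e→i (+4), pos 4: l→m (+1), pos 5: y→j (+11) — repeating every 3. It's a Vigenère-style cipher with numeric key [4,1,11]: position i shifts by key[i mod 3].
Decoding xbykfyx: x−4=t, b−1=a, y−11=n, k−4=g, f−1=e, y−11=n, x−4=t.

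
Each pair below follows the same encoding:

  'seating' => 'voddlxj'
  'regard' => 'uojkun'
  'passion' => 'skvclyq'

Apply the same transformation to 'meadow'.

podnrg

It's a Vigenère-style cipher with numeric key [3,10]: position i shifts by key[i mod 2].
Applying it to meadow: m+3=p, e+10=o, a+3=d, d+10=n, o+3=r, w+10=g.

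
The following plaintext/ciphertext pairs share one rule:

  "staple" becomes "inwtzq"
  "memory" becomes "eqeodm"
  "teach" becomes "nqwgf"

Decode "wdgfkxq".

archive

s(18)→i(8) and t(19)→n(13) fit y≡5x+22 (mod 26); the inverse of 5 mod 26 is 21. Treating letters as 0–25, the rule is x ↦ 5x + 22 (mod 26).
Reversing it on wdgfkxq: w(22)→21·(22−22)≡0=a; d(3)→21·(3−22)≡17=r; g(6)→21·(6−22)≡2=c; f(5)→21·(5−22)≡7=h; k(10)→21·(10−22)≡8=i; x(23)→21·(23−22)≡21=v; q(16)→21·(16−22)≡4=e (all mod 26).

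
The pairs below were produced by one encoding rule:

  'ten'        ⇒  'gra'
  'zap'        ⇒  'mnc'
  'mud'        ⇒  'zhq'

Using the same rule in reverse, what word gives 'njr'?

awe

Compare letters: t→g is +13, e→r is +13, n→a is +13 — a constant shift. Each letter is shifted forward by 13 in the alphabet (a Caesar shift of +13).
Reversing it on njr: n−13=a, j−13=w, r−13=e.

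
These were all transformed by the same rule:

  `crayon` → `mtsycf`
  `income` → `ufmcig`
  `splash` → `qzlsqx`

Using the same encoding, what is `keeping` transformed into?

c(2)→m(12) and r(17)→t(19) fit y≡23x+18 (mod 26); the inverse of 23 mod 26 is 17. Each letter's alphabet position (a=0..z=25) is mapped through 23·x+18 mod 26 — an affine cipher.
On keeping: k(10)→23·10+18≡14=o; e(4)→23·4+18≡6=g; e(4)→23·4+18≡6=g; p(15)→23·15+18≡25=z; i(8)→23·8+18≡20=u; n(13)→23·13+18≡5=f; g(6)→23·6+18≡0=a (all mod 26).

oggzufa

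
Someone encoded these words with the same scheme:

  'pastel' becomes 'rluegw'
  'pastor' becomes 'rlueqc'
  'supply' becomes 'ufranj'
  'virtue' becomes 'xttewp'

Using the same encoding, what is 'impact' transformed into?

Shifts by position in pastel: pos 0: p→r (+2), pos 1: a→l (+11), pos 2: s→u (+2), pos 3: t→e (+11) — repeating every 2. The shifts repeat in a cycle of length 2: positions 0,1,… shift by +2, +11, then the pattern repeats.
On impact: i+2=k, m+11=x, p+2=r, a+11=l, c+2=e, t+11=e.

kxrlee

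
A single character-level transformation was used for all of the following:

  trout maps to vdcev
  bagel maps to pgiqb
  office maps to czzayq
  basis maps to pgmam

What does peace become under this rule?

t(19)→v(21) and r(17)→d(3) fit y≡9x+6 (mod 26); the inverse of 9 mod 26 is 3. Treating letters as 0–25, the rule is x ↦ 9x + 6 (mod 26).
On peace: p(15)→9·15+6≡11=l; e(4)→9·4+6≡16=q; a(0)→9·0+6≡6=g; c(2)→9·2+6≡24=y; e(4)→9·4+6≡16=q (all mod 26).

lqgyq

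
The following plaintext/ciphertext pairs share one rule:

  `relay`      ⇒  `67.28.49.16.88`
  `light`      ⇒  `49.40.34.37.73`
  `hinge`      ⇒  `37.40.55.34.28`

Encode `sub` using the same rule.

70.76.19

r(#18)→67 and e(#5)→28: differences scale by 3, so n = 3·pos + 13. With a=1..z=26, the number is 3·pos + 13.
On sub: s=19→70, u=21→76, b=2→19.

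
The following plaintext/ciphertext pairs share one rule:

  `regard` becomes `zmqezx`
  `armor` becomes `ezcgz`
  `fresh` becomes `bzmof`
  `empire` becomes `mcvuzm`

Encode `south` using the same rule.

Each letter's alphabet position (a=0..z=25) is mapped through 15·x+4 mod 26 — an affine cipher.
Applying it to south: s(18)→15·18+4≡14=o; o(14)→15·14+4≡6=g; u(20)→15·20+4≡18=s; t(19)→15·19+4≡3=d; h(7)→15·7+4≡5=f (all mod 26).

ogsdf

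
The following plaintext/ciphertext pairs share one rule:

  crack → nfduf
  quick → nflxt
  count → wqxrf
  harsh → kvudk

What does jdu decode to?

The output letters match the input read backwards, each shifted +3: crack reversed is kcarc. Two steps: reverse the string, then apply a Caesar shift of +3.
Undoing it on jdu: shift back: j−3=g, d−3=a, u−3=r → gar; then reverse → rag.

rag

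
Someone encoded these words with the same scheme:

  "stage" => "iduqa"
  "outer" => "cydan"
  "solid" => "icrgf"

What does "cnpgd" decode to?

Each letter's alphabet position (a=0..z=25) is mapped through 21·x+20 mod 26 — an affine cipher.
Decoding cnpgd: c(2)→5·(2−20)≡14=o; n(13)→5·(13−20)≡17=r; p(15)→5·(15−20)≡1=b; g(6)→5·(6−20)≡8=i; d(3)→5·(3−20)≡19=t (all mod 26).

orbit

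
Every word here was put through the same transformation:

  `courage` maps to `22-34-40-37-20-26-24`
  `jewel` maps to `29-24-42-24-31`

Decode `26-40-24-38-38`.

guess

c is letter #3 and maps to 22: an offset of 19. The number is (letter's place in the alphabet, a=1) + 19.
Reversing it on 26-40-24-38-38: 26→(26−19)÷1=7=g, 40→(40−19)÷1=21=u, 24→(24−19)÷1=5=e, 38→(38−19)÷1=19=s, 38→(38−19)÷1=19=s.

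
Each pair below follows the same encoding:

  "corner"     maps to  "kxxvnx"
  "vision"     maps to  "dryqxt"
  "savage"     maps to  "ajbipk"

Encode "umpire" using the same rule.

cvvqak

Shifts by position in corner: pos 0: c→k (+8), pos 1: o→x (+9), pos 2: r→x (+6), pos 3: n→v (+8), pos 4: e→n (+9), pos 5: r→x (+6) — repeating every 3. It's a Vigenère-style cipher with numeric key [8,9,6]: position i shifts by key[i mod 3].
For umpire: u+8=c, m+9=v, p+6=v, i+8=q, r+9=a, e+6=k.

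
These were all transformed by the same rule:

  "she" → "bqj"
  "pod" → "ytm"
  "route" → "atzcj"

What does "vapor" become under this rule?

efyta

The shift depends on letter class: consonant s→b is +9, but vowel e→j is +5. The rule splits by letter class: vowels +5, consonants +9.
Applying it to vapor: v(cons)+9=e, a(vowel)+5=f, p(cons)+9=y, o(vowel)+5=t, r(cons)+9=a.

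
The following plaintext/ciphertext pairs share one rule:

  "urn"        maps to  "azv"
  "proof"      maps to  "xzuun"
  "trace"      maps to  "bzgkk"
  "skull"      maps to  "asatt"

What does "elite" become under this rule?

The shift depends on letter class: consonant r→z is +8, but vowel u→a is +6. Vowels shift forward by 6 and consonants shift forward by 8.
For elite: e(vowel)+6=k, l(cons)+8=t, i(vowel)+6=o, t(cons)+8=b, e(vowel)+6=k.

ktobk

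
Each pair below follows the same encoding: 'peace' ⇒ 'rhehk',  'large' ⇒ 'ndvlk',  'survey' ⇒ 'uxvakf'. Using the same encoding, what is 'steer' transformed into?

uwijx

In peace: p→r is +2, e→h is +3, a→e is +4, c→h is +5 — the shift increases by 1 each position. The shift increases by 1 at each position, starting from +2: 2, 3, 4, ….
On steer: s+2=u, t+3=w, e+4=i, e+5=j, r+6=x.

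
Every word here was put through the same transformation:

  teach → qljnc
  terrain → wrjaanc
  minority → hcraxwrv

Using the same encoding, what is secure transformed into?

The output letters match the input read backwards, each shifted +9: teach reversed is hcaet. The word is reversed, then every letter is shifted forward by 9.
For secure: reverse → eruces; then shift: e+9=n, r+9=a, u+9=d, c+9=l, e+9=n, s+9=b.

nadlnb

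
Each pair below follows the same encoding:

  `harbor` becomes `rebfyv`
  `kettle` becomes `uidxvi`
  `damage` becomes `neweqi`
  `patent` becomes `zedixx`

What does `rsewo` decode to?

house

Shifts by position in harbor: pos 0: h→r (+10), pos 1: a→e (+4), pos 2: r→b (+10), pos 3: b→f (+4) — repeating every 2. It's a Vigenère-style cipher with numeric key [10,4]: position i shifts by key[i mod 2].
Reversing it on rsewo: r−10=h, s−4=o, e−10=u, w−4=s, o−10=e.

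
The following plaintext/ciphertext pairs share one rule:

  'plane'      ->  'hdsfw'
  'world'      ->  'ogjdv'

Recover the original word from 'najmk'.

virus

Compare letters: p→h is +18, l→d is +18, a→s is +18 — a constant shift. Each letter is shifted forward by 18 in the alphabet (a Caesar shift of +18).
Undoing it on najmk: n−18=v, a−18=i, j−18=r, m−18=u, k−18=s.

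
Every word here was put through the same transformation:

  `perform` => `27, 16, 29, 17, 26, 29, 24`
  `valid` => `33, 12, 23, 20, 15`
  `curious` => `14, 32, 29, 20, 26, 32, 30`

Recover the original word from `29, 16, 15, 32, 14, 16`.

p is letter #16 and maps to 27: an offset of 11. Letters become their 1-based position plus 11 (so a→12, b→13, …).
Reversing it on 29, 16, 15, 32, 14, 16: 29→(29−11)÷1=18=r, 16→(16−11)÷1=5=e, 15→(15−11)÷1=4=d, 32→(32−11)÷1=21=u, 14→(14−11)÷1=3=c, 16→(16−11)÷1=5=e.

reduce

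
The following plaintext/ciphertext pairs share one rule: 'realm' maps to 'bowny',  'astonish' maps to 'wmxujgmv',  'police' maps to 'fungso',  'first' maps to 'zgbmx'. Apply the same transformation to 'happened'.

r(17)→b(1) and e(4)→o(14) fit y≡11x+22 (mod 26); the inverse of 11 mod 26 is 19. Each letter's alphabet position (a=0..z=25) is mapped through 11·x+22 mod 26 — an affine cipher.
For happened: h(7)→11·7+22≡21=v; a(0)→11·0+22≡22=w; p(15)→11·15+22≡5=f; p(15)→11·15+22≡5=f; e(4)→11·4+22≡14=o; n(13)→11·13+22≡9=j; e(4)→11·4+22≡14=o; d(3)→11·3+22≡3=d (all mod 26).

vwffojod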